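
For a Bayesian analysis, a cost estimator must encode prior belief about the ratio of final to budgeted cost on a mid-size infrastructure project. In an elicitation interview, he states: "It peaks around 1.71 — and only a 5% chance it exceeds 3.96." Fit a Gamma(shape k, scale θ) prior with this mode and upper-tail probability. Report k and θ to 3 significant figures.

Gamma(k,θ) with k>1 has mode (k−1)θ, so θ = 1.71/(k−1).
Need P(X < 3.96) = 0.95 with θ tied to k this way. Start at k = 2, θ = 1.71: P(X<3.96) ≈ 0.673.
Too low — raise k to concentrate. Iterating converges to k ≈ 4.88.
Then θ = 1.71/(4.88−1) ≈ 0.44.

k ≈ 4.88, θ ≈ 0.44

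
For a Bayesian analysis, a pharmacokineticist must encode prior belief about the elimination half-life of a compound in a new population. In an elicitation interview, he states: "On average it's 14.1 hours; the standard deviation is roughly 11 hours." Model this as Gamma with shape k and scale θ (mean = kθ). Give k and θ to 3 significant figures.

For Gamma(k, scale θ): mean = kθ, variance = kθ², so CV = 1/√k.
CV = SD/mean = 11/14.1 = 0.7801, hence k = 1/CV² = 1.64.
Then θ = mean/k = 14.1/1.64 = 8.58.

k ≈ 1.64, θ ≈ 8.58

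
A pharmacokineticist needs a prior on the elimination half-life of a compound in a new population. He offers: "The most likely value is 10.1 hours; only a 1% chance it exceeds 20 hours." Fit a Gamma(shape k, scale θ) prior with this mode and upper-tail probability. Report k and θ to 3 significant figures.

Gamma(k,θ) with k>1 has mode (k−1)θ, so θ = 10.1/(k−1).
Need P(X < 20) = 0.99 with θ tied to k this way. Start at k = 2, θ = 10.1: P(X<20) ≈ 0.589.
Too low — raise k to concentrate. Iterating converges to k ≈ 11.5.
Then θ = 10.1/(11.5−1) ≈ 0.958.

k ≈ 11.5, θ ≈ 0.958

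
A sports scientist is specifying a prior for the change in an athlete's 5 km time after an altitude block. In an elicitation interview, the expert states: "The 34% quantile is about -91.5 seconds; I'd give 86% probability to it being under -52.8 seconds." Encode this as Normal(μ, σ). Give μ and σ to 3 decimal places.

For Normal(μ,σ), the p-quantile is μ + z_p·σ. Here z_{0.34} = -0.4125, z_{0.86} = 1.08.
So -91.5 = μ − 0.4125σ and -52.8 = μ + 1.08σ.
Subtracting: σ = (-52.8 − -91.5)/(1.08 − (-0.4125)) = 25.925.
Then μ = -91.5 − (-0.4125)·25.925 = -80.807.

μ = -80.807, σ = 25.925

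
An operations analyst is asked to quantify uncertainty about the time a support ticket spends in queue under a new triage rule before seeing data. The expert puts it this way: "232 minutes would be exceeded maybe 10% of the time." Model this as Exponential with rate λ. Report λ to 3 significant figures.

λ ≈ 0.00992

P(T > 232.0) = e^(−λ·232.0) = 0.1, so λ = −ln(0.1)/232.0 = 0.00992.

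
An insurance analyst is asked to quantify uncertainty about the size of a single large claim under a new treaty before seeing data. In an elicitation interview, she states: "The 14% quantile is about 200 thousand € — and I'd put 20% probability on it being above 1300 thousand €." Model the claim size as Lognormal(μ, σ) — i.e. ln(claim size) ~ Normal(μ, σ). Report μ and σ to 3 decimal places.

μ ≈ 6.350, σ ≈ 0.974

If T ~ Lognormal(μ,σ) then ln T ~ Normal(μ,σ), so the p-quantile of ln T is μ + z_p·σ.
ln(200) = 5.298 and ln(1300) = 7.17; z_{0.14} = -1.08, z_{0.8} = 0.8416.
σ = (7.17 − 5.298)/(0.8416 − (-1.08)) = 0.974.
μ = 5.298 − (-1.08)·0.974 = 6.350.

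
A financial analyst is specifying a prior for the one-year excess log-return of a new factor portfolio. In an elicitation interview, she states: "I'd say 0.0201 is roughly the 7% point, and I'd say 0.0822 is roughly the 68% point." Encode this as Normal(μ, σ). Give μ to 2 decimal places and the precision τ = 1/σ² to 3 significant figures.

μ = 0.07, τ = 979

The p-quantile of Normal(μ,σ) is μ + z_p·σ, with z_{0.07} = -1.476 and z_{0.68} = 0.4677.
Eliminate σ: μ = (z₂·x₁ − z₁·x₂)/(z₂ − z₁) = (0.4677·0.0201 − (-1.476)·0.0822)/1.943 = 0.07.
Then σ = (x₂ − x₁)/(z₂ − z₁) = (0.0822 − 0.0201)/1.943 = 0.03.
Precision τ = 1/σ² = 1/0.03195² = 979.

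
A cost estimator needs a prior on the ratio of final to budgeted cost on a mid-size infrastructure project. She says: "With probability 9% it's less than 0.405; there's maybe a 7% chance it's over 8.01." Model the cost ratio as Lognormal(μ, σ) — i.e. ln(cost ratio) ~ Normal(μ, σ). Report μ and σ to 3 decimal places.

μ ≈ 0.517, σ ≈ 1.060

If T ~ Lognormal(μ,σ) then ln T ~ Normal(μ,σ), so the p-quantile of ln T is μ + z_p·σ.
ln(0.405) = -0.9039 and ln(8.01) = 2.081; z_{0.09} = -1.341, z_{0.93} = 1.476.
σ = (2.081 − -0.9039)/(1.476 − (-1.341)) = 1.060.
μ = -0.9039 − (-1.341)·1.060 = 0.517.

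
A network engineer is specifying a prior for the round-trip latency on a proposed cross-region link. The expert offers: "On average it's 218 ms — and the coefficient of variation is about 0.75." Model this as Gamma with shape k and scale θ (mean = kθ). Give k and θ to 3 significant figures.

k ≈ 1.78, θ ≈ 123

For Gamma(k, scale θ): mean = kθ, variance = kθ², so CV = 1/√k.
CV = 0.75, hence k = 1/CV² = 1.78.
Then θ = mean/k = 218/1.78 = 123.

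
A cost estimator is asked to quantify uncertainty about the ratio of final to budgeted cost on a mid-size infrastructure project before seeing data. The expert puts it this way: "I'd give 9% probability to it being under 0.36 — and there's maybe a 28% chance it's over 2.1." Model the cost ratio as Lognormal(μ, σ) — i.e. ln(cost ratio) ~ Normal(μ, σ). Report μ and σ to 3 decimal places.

μ ≈ 0.208, σ ≈ 0.917

If T ~ Lognormal(μ,σ) then ln T ~ Normal(μ,σ), so the p-quantile of ln T is μ + z_p·σ.
ln(0.36) = -1.022 and ln(2.1) = 0.7419; z_{0.09} = -1.341, z_{0.72} = 0.5828.
σ = (0.7419 − -1.022)/(0.5828 − (-1.341)) = 0.917.
μ = -1.022 − (-1.341)·0.917 = 0.208.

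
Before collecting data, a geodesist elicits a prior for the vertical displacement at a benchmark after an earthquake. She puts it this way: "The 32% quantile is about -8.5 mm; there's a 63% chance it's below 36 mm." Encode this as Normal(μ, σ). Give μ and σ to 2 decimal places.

For Normal(μ,σ), the p-quantile is μ + z_p·σ. Here z_{0.32} = -0.4677, z_{0.63} = 0.3319.
So -8.5 = μ − 0.4677σ and 36 = μ + 0.3319σ.
Subtracting: σ = (36 − -8.5)/(0.3319 − (-0.4677)) = 55.66.
Then μ = -8.5 − (-0.4677)·55.66 = 17.53.

μ = 17.53, σ = 55.66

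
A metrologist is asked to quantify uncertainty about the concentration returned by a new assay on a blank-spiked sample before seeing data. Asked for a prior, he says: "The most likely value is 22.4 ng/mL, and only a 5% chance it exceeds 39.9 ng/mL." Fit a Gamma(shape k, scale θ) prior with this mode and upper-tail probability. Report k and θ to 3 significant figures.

k ≈ 9.36, θ ≈ 2.68

Gamma(k,θ) with k>1 has mode (k−1)θ, so θ = 22.4/(k−1).
Need P(X < 39.9) = 0.95 with θ tied to k this way. Start at k = 2, θ = 22.4: P(X<39.9) ≈ 0.532.
Too low — raise k to concentrate. Iterating converges to k ≈ 9.36.
Then θ = 22.4/(9.36−1) ≈ 2.68.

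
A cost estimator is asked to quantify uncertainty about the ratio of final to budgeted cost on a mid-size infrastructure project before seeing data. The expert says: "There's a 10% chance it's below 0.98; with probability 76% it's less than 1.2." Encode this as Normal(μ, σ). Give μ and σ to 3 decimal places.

μ = 1.122, σ = 0.111

For Normal(μ,σ), the p-quantile is μ + z_p·σ. Here z_{0.1} = -1.282, z_{0.76} = 0.7063.
So 0.98 = μ − 1.282σ and 1.2 = μ + 0.7063σ.
Subtracting: σ = (1.2 − 0.98)/(0.7063 − (-1.282)) = 0.111.
Then μ = 0.98 − (-1.282)·0.111 = 1.122.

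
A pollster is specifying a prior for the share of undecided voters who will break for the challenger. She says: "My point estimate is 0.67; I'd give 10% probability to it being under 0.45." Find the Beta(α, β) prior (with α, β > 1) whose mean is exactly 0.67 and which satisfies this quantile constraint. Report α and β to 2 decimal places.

With mean 0.67 fixed, write α = 0.67s, β = 0.33s where s = α+β.
Need P(θ < 0.45) = 0.1 under Beta(0.67s, 0.33s). Normal approximation: (q−m)/√(m(1−m)/s) ≈ z_{0.1} = -1.28, so s ≈ 0.67·0.33·(-1.28)²/(0.45−0.67)² = 7.5.
At s = 7.5: P(θ<0.45) ≈ 0.104. Adjusting to match 0.1 gives s ≈ 7.77.
So α = 0.67·7.77 ≈ 5.21, β = 0.33·7.77 ≈ 2.56.

α ≈ 5.21, β ≈ 2.56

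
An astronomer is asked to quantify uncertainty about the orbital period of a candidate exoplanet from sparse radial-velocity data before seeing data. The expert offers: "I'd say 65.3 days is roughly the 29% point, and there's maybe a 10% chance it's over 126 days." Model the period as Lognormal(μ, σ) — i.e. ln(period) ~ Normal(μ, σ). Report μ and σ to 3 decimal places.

If T ~ Lognormal(μ,σ) then ln T ~ Normal(μ,σ), so the p-quantile of ln T is μ + z_p·σ.
ln(65.3) = 4.179 and ln(126) = 4.836; z_{0.29} = -0.5534, z_{0.9} = 1.282.
σ = (4.836 − 4.179)/(1.282 − (-0.5534)) = 0.358.
μ = 4.179 − (-0.5534)·0.358 = 4.377.

μ ≈ 4.377, σ ≈ 0.358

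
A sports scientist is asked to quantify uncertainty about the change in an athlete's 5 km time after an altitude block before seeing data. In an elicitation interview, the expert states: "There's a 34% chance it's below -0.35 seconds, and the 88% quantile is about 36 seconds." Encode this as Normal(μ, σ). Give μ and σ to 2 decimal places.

For Normal(μ,σ), the p-quantile is μ + z_p·σ. Here z_{0.34} = -0.4125, z_{0.88} = 1.175.
So -0.35 = μ − 0.4125σ and 36 = μ + 1.175σ.
Subtracting: σ = (36 − -0.35)/(1.175 − (-0.4125)) = 22.90.
Then μ = -0.35 − (-0.4125)·22.90 = 9.09.

μ = 9.09, σ = 22.90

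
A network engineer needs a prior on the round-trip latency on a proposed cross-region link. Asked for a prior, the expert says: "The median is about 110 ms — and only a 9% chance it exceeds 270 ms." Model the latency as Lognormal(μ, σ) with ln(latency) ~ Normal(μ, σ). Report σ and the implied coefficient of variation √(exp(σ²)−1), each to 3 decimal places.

If T ~ Lognormal(μ,σ) then ln T ~ Normal(μ,σ), so the p-quantile of ln T is μ + z_p·σ.
ln(110) = 4.7 and ln(270) = 5.598; z_{0.5} = 0, z_{0.91} = 1.341.
σ = (5.598 − 4.7)/(1.341 − (0)) = 0.670.
μ = 4.7 − (0)·0.670 = 4.700.
CV = √(exp(σ²)−1) = √(exp(0.4485)−1) = 0.752.

σ ≈ 0.670, CV ≈ 0.752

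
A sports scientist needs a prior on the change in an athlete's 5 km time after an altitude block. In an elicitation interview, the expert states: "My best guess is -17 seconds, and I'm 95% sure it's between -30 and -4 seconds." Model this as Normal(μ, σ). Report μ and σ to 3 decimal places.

A symmetric 95% interval runs μ ± z·σ with z = 1.96.
Half-width = 13, so σ = 13/1.96 = 6.633.
μ is the stated best guess, -17.000.

μ = -17.000, σ = 6.633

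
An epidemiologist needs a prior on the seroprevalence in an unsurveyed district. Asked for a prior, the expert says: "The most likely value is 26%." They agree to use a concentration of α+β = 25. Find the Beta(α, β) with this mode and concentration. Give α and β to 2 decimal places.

For α,β > 1 the Beta mode is (α−1)/(α+β−2). With α+β = 25, the mode is (α−1)/23.
Set (α−1)/23 = 0.26 → α = 1 + 0.26·23 = 6.98.
β = 25 − α = 18.02.

α = 6.98, β = 18.02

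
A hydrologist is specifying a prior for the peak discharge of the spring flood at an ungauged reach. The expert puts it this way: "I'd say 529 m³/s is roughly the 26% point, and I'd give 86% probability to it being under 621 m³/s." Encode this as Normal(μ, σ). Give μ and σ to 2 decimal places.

For Normal(μ,σ), the p-quantile is μ + z_p·σ. Here z_{0.26} = -0.6433, z_{0.86} = 1.08.
So 529 = μ − 0.6433σ and 621 = μ + 1.08σ.
Subtracting: σ = (621 − 529)/(1.08 − (-0.6433)) = 53.37.
Then μ = 529 − (-0.6433)·53.37 = 563.34.

μ = 563.34, σ = 53.37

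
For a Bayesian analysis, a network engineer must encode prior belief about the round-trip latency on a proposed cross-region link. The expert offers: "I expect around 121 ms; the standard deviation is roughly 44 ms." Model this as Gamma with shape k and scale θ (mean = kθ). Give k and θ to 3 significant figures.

For Gamma(k, scale θ): mean = kθ, variance = kθ², so CV = 1/√k.
CV = SD/mean = 44/121 = 0.3636, hence k = 1/CV² = 7.56.
Then θ = mean/k = 121/7.56 = 16.

k ≈ 7.56, θ ≈ 16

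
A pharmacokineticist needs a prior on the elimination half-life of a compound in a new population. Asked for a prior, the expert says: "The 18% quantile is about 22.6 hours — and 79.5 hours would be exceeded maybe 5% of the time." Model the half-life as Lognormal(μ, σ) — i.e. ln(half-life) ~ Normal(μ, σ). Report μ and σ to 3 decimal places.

μ ≈ 3.568, σ ≈ 0.491

If T ~ Lognormal(μ,σ) then ln T ~ Normal(μ,σ), so the p-quantile of ln T is μ + z_p·σ.
ln(22.6) = 3.118 and ln(79.5) = 4.376; z_{0.18} = -0.9154, z_{0.95} = 1.645.
σ = (4.376 − 3.118)/(1.645 − (-0.9154)) = 0.491.
μ = 3.118 − (-0.9154)·0.491 = 3.568.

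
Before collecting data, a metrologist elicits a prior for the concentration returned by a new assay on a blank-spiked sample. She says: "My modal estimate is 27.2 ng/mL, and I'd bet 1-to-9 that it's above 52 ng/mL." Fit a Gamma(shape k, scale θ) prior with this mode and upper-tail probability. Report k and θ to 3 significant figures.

Gamma(k,θ) with k>1 has mode (k−1)θ, so θ = 27.2/(k−1).
Need P(X < 52) = 0.9 with θ tied to k this way. Start at k = 2, θ = 27.2: P(X<52) ≈ 0.570.
Too low — raise k to concentrate. Iterating converges to k ≈ 5.55.
Then θ = 27.2/(5.55−1) ≈ 5.97.

k ≈ 5.55, θ ≈ 5.97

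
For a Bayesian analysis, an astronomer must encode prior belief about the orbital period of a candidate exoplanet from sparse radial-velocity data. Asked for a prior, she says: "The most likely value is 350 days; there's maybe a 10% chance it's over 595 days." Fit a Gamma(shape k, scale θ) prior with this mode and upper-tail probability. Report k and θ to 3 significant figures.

Gamma(k,θ) with k>1 has mode (k−1)θ, so θ = 350/(k−1).
Need P(X < 595) = 0.9 with θ tied to k this way. Start at k = 2, θ = 350: P(X<595) ≈ 0.507.
Too low — raise k to concentrate. Iterating converges to k ≈ 7.72.
Then θ = 350/(7.72−1) ≈ 52.1.

k ≈ 7.72, θ ≈ 52.1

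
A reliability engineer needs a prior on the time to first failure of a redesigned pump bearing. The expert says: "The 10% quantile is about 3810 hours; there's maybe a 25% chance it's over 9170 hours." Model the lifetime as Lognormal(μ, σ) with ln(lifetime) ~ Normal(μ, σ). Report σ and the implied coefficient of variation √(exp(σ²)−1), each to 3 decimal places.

σ ≈ 0.449, CV ≈ 0.473

If T ~ Lognormal(μ,σ) then ln T ~ Normal(μ,σ), so the p-quantile of ln T is μ + z_p·σ.
ln(3810) = 8.245 and ln(9170) = 9.124; z_{0.1} = -1.282, z_{0.75} = 0.6745.
σ = (9.124 − 8.245)/(0.6745 − (-1.282)) = 0.449.
μ = 8.245 − (-1.282)·0.449 = 8.821.
CV = √(exp(σ²)−1) = √(exp(0.2016)−1) = 0.473.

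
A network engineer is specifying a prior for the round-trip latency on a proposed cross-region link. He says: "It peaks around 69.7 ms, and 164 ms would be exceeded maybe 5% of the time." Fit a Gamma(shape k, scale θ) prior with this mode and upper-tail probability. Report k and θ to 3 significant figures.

k ≈ 4.73, θ ≈ 18.7

Gamma(k,θ) with k>1 has mode (k−1)θ, so θ = 69.7/(k−1).
Need P(X < 164) = 0.95 with θ tied to k this way. Start at k = 2, θ = 69.7: P(X<164) ≈ 0.681.
Too low — raise k to concentrate. Iterating converges to k ≈ 4.73.
Then θ = 69.7/(4.73−1) ≈ 18.7.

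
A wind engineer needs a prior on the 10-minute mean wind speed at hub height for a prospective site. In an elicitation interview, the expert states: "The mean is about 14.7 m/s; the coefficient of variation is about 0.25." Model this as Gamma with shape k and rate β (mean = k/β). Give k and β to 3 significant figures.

For Gamma(k, rate β): mean = k/β, variance = k/β², so CV = 1/√k.
CV = 0.25, hence k = 1/CV² = 16.
Then β = k/mean = 16/14.7 = 1.09.

k ≈ 16, β ≈ 1.09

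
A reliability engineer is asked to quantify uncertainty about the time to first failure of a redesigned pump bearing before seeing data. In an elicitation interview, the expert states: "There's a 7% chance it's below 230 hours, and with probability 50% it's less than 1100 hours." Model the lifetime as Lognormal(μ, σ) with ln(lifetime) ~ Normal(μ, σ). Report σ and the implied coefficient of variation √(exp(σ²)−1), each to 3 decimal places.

σ ≈ 1.060, CV ≈ 1.442

If T ~ Lognormal(μ,σ) then ln T ~ Normal(μ,σ), so the p-quantile of ln T is μ + z_p·σ.
ln(230) = 5.438 and ln(1100) = 7.003; z_{0.07} = -1.476, z_{0.5} = 0.
σ = (7.003 − 5.438)/(0 − (-1.476)) = 1.060.
μ = 5.438 − (-1.476)·1.060 = 7.003.
CV = √(exp(σ²)−1) = √(exp(1.1245)−1) = 1.442.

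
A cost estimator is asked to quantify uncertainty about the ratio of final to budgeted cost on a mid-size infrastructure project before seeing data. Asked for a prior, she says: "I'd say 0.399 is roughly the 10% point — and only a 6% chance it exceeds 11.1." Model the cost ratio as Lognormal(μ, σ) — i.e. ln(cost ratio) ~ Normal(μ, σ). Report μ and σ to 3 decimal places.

μ ≈ 0.584, σ ≈ 1.173

If T ~ Lognormal(μ,σ) then ln T ~ Normal(μ,σ), so the p-quantile of ln T is μ + z_p·σ.
ln(0.399) = -0.9188 and ln(11.1) = 2.407; z_{0.1} = -1.282, z_{0.94} = 1.555.
σ = (2.407 − -0.9188)/(1.555 − (-1.282)) = 1.173.
μ = -0.9188 − (-1.282)·1.173 = 0.584.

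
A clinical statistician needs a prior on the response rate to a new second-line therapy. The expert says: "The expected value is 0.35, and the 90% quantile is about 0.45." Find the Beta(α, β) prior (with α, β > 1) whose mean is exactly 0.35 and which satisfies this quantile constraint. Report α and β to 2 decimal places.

With mean 0.35 fixed, write α = 0.35s, β = 0.65s where s = α+β.
Need P(θ < 0.45) = 0.9 under Beta(0.35s, 0.65s). Normal approximation: (q−m)/√(m(1−m)/s) ≈ z_{0.9} = 1.28, so s ≈ 0.35·0.65·(1.28)²/(0.45−0.35)² = 37.4.
At s = 37.4: P(θ<0.45) ≈ 0.897. Adjusting to match 0.9 gives s ≈ 38.25.
So α = 0.35·38.25 ≈ 13.39, β = 0.65·38.25 ≈ 24.86.

α ≈ 13.39, β ≈ 24.86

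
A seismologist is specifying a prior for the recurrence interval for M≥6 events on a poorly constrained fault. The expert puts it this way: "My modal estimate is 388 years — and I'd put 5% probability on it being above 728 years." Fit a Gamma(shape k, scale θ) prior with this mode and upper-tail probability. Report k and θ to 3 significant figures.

Gamma(k,θ) with k>1 has mode (k−1)θ, so θ = 388/(k−1).
Need P(X < 728) = 0.95 with θ tied to k this way. Start at k = 2, θ = 388: P(X<728) ≈ 0.559.
Too low — raise k to concentrate. Iterating converges to k ≈ 8.02.
Then θ = 388/(8.02−1) ≈ 55.2.

k ≈ 8.02, θ ≈ 55.2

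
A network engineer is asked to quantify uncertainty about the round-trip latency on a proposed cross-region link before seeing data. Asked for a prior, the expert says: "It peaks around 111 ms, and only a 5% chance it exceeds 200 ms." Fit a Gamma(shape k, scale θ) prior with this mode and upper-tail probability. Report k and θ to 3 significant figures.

k ≈ 9.04, θ ≈ 13.8

Gamma(k,θ) with k>1 has mode (k−1)θ, so θ = 111/(k−1).
Need P(X < 200) = 0.95 with θ tied to k this way. Start at k = 2, θ = 111: P(X<200) ≈ 0.538.
Too low — raise k to concentrate. Iterating converges to k ≈ 9.04.
Then θ = 111/(9.04−1) ≈ 13.8.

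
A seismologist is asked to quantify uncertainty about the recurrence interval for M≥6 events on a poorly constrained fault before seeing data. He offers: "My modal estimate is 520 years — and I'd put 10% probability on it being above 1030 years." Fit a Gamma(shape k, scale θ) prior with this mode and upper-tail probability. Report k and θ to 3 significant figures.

Gamma(k,θ) with k>1 has mode (k−1)θ, so θ = 520/(k−1).
Need P(X < 1030) = 0.9 with θ tied to k this way. Start at k = 2, θ = 520: P(X<1030) ≈ 0.589.
Too low — raise k to concentrate. Iterating converges to k ≈ 5.1.
Then θ = 520/(5.1−1) ≈ 127.

k ≈ 5.1, θ ≈ 127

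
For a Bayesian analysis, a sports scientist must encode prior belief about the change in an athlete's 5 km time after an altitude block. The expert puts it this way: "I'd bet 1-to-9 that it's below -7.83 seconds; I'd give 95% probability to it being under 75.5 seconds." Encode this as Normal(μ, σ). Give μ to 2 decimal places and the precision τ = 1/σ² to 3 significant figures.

The p-quantile of Normal(μ,σ) is μ + z_p·σ, with z_{0.1} = -1.282 and z_{0.95} = 1.645.
Eliminate σ: μ = (z₂·x₁ − z₁·x₂)/(z₂ − z₁) = (1.645·-7.83 − (-1.282)·75.5)/2.926 = 28.66.
Then σ = (x₂ − x₁)/(z₂ − z₁) = (75.5 − -7.83)/2.926 = 28.48.
Precision τ = 1/σ² = 1/28.48² = 0.00123.

μ = 28.66, τ = 0.00123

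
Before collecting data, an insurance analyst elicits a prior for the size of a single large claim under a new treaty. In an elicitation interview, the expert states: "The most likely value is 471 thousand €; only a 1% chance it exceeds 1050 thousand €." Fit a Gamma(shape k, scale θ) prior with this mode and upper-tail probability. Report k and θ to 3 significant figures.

k ≈ 8.48, θ ≈ 63

Gamma(k,θ) with k>1 has mode (k−1)θ, so θ = 471/(k−1).
Need P(X < 1050) = 0.99 with θ tied to k this way. Start at k = 2, θ = 471: P(X<1050) ≈ 0.653.
Too low — raise k to concentrate. Iterating converges to k ≈ 8.48.
Then θ = 471/(8.48−1) ≈ 63.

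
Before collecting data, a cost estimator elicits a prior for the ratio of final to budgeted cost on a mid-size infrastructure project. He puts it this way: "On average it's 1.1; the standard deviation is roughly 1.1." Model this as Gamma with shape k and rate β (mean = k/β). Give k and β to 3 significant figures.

k ≈ 1, β ≈ 0.909

For Gamma(k, rate β): mean = k/β, variance = k/β², so CV = 1/√k.
CV = SD/mean = 1.1/1.1 = 1, hence k = 1/CV² = 1.
Then β = k/mean = 1/1.1 = 0.909.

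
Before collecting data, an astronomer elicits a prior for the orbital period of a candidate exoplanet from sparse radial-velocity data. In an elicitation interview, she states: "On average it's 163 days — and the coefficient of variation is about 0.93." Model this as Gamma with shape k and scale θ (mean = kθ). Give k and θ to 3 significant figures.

k ≈ 1.16, θ ≈ 141

For Gamma(k, scale θ): mean = kθ, variance = kθ², so CV = 1/√k.
CV = 0.93, hence k = 1/CV² = 1.16.
Then θ = mean/k = 163/1.16 = 141.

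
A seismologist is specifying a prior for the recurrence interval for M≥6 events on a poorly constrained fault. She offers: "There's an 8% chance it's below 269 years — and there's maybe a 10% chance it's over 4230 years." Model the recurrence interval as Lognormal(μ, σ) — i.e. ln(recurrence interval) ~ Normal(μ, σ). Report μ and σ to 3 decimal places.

μ ≈ 7.036, σ ≈ 1.026

If T ~ Lognormal(μ,σ) then ln T ~ Normal(μ,σ), so the p-quantile of ln T is μ + z_p·σ.
ln(269) = 5.595 and ln(4230) = 8.35; z_{0.08} = -1.405, z_{0.9} = 1.282.
σ = (8.35 − 5.595)/(1.282 − (-1.405)) = 1.026.
μ = 5.595 − (-1.405)·1.026 = 7.036.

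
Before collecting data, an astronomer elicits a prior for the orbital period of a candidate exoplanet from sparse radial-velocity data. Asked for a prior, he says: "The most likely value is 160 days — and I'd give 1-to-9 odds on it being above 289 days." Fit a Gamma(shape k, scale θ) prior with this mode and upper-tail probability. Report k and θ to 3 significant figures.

k ≈ 6.45, θ ≈ 29.4

Gamma(k,θ) with k>1 has mode (k−1)θ, so θ = 160/(k−1).
Need P(X < 289) = 0.9 with θ tied to k this way. Start at k = 2, θ = 160: P(X<289) ≈ 0.539.
Too low — raise k to concentrate. Iterating converges to k ≈ 6.45.
Then θ = 160/(6.45−1) ≈ 29.4.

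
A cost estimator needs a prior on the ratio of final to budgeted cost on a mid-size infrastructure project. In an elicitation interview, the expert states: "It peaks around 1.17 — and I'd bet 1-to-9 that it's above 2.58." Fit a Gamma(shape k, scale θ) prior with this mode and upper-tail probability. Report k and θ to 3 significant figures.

k ≈ 4.07, θ ≈ 0.381

Gamma(k,θ) with k>1 has mode (k−1)θ, so θ = 1.17/(k−1).
Need P(X < 2.58) = 0.9 with θ tied to k this way. Start at k = 2, θ = 1.17: P(X<2.58) ≈ 0.647.
Too low — raise k to concentrate. Iterating converges to k ≈ 4.07.
Then θ = 1.17/(4.07−1) ≈ 0.381.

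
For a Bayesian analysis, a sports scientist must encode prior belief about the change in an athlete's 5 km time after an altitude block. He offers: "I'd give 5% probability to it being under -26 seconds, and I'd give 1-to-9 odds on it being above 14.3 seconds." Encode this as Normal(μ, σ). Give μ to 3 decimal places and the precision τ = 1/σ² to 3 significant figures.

For Normal(μ,σ), the p-quantile is μ + z_p·σ. Here z_{0.05} = -1.645, z_{0.9} = 1.282.
So -26 = μ − 1.645σ and 14.3 = μ + 1.282σ.
Subtracting: σ = (14.3 − -26)/(1.282 − (-1.645)) = 13.771.
Then μ = -26 − (-1.645)·13.771 = -3.348.
Precision τ = 1/σ² = 1/13.77² = 0.00527.

μ = -3.348, τ = 0.00527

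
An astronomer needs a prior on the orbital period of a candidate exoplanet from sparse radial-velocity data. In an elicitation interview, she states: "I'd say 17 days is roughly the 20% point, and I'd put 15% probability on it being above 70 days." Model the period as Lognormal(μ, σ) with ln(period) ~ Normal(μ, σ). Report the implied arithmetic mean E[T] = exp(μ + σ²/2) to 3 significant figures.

If T ~ Lognormal(μ,σ) then ln T ~ Normal(μ,σ), so the p-quantile of ln T is μ + z_p·σ.
ln(17) = 2.833 and ln(70) = 4.248; z_{0.2} = -0.8416, z_{0.85} = 1.036.
σ = (4.248 − 2.833)/(1.036 − (-0.8416)) = 0.754.
μ = 2.833 − (-0.8416)·0.754 = 3.467.
E[T] = exp(μ + σ²/2) = exp(3.467 + 0.2839) = 42.6 days.

E[T] ≈ 42.6 days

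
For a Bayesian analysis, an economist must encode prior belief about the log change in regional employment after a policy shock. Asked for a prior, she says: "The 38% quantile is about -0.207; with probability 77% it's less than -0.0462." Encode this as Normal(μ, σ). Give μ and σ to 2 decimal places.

The p-quantile of Normal(μ,σ) is μ + z_p·σ, with z_{0.38} = -0.3055 and z_{0.77} = 0.7388.
Eliminate σ: μ = (z₂·x₁ − z₁·x₂)/(z₂ − z₁) = (0.7388·-0.207 − (-0.3055)·-0.0462)/1.044 = -0.16.
Then σ = (x₂ − x₁)/(z₂ − z₁) = (-0.0462 − -0.207)/1.044 = 0.15.

μ = -0.16, σ = 0.15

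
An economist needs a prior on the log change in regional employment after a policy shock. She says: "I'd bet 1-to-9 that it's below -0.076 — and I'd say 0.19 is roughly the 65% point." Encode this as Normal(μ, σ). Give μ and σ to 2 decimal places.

μ = 0.13, σ = 0.16

For Normal(μ,σ), the p-quantile is μ + z_p·σ. Here z_{0.1} = -1.282, z_{0.65} = 0.3853.
So -0.076 = μ − 1.282σ and 0.19 = μ + 0.3853σ.
Subtracting: σ = (0.19 − -0.076)/(0.3853 − (-1.282)) = 0.16.
Then μ = -0.076 − (-1.282)·0.16 = 0.13.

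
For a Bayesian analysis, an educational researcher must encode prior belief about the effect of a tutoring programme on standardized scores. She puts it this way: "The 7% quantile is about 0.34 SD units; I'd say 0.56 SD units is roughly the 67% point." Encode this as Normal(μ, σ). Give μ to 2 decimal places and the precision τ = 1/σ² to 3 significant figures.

For Normal(μ,σ), the p-quantile is μ + z_p·σ. Here z_{0.07} = -1.476, z_{0.67} = 0.4399.
So 0.34 = μ − 1.476σ and 0.56 = μ + 0.4399σ.
Subtracting: σ = (0.56 − 0.34)/(0.4399 − (-1.476)) = 0.11.
Then μ = 0.34 − (-1.476)·0.11 = 0.51.
Precision τ = 1/σ² = 1/0.1148² = 75.8.

μ = 0.51, τ = 75.8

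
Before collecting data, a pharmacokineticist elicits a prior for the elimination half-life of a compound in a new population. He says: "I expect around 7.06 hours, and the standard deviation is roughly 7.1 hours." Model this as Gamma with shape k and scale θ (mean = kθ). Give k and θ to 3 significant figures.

k ≈ 0.989, θ ≈ 7.14

For Gamma(k, scale θ): mean = kθ, variance = kθ², so CV = 1/√k.
CV = SD/mean = 7.1/7.06 = 1.006, hence k = 1/CV² = 0.989.
Then θ = mean/k = 7.06/0.989 = 7.14.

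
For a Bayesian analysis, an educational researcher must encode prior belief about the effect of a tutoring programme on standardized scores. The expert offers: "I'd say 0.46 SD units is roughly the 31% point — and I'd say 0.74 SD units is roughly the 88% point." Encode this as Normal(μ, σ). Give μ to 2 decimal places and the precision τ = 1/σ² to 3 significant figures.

For Normal(μ,σ), the p-quantile is μ + z_p·σ. Here z_{0.31} = -0.4959, z_{0.88} = 1.175.
So 0.46 = μ − 0.4959σ and 0.74 = μ + 1.175σ.
Subtracting: σ = (0.74 − 0.46)/(1.175 − (-0.4959)) = 0.17.
Then μ = 0.46 − (-0.4959)·0.17 = 0.54.
Precision τ = 1/σ² = 1/0.1676² = 35.6.

μ = 0.54, τ = 35.6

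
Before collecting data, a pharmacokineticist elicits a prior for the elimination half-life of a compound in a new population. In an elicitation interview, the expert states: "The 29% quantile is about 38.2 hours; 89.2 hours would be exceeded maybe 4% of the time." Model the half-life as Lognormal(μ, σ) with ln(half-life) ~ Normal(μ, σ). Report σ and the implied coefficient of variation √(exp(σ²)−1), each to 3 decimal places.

σ ≈ 0.368, CV ≈ 0.381

If T ~ Lognormal(μ,σ) then ln T ~ Normal(μ,σ), so the p-quantile of ln T is μ + z_p·σ.
ln(38.2) = 3.643 and ln(89.2) = 4.491; z_{0.29} = -0.5534, z_{0.96} = 1.751.
σ = (4.491 − 3.643)/(1.751 − (-0.5534)) = 0.368.
μ = 3.643 − (-0.5534)·0.368 = 3.847.
CV = √(exp(σ²)−1) = √(exp(0.1355)−1) = 0.381.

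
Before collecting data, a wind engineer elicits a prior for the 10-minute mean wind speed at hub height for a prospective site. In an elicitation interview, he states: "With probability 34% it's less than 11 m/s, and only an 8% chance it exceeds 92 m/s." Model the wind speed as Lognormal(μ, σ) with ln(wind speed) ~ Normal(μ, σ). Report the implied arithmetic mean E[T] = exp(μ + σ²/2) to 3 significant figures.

If T ~ Lognormal(μ,σ) then ln T ~ Normal(μ,σ), so the p-quantile of ln T is μ + z_p·σ.
ln(11) = 2.398 and ln(92) = 4.522; z_{0.34} = -0.4125, z_{0.92} = 1.405.
σ = (4.522 − 2.398)/(1.405 − (-0.4125)) = 1.169.
μ = 2.398 − (-0.4125)·1.169 = 2.880.
E[T] = exp(μ + σ²/2) = exp(2.880 + 0.6828) = 35.3 m/s.

E[T] ≈ 35.3 m/s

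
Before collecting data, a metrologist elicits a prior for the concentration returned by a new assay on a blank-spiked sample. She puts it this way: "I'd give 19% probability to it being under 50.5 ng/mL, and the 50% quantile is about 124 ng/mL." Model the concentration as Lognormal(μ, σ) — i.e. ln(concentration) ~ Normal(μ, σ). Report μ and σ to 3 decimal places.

If T ~ Lognormal(μ,σ) then ln T ~ Normal(μ,σ), so the p-quantile of ln T is μ + z_p·σ.
ln(50.5) = 3.922 and ln(124) = 4.82; z_{0.19} = -0.8779, z_{0.5} = 0.
σ = (4.82 − 3.922)/(0 − (-0.8779)) = 1.023.
μ = 3.922 − (-0.8779)·1.023 = 4.820.

μ ≈ 4.820, σ ≈ 1.023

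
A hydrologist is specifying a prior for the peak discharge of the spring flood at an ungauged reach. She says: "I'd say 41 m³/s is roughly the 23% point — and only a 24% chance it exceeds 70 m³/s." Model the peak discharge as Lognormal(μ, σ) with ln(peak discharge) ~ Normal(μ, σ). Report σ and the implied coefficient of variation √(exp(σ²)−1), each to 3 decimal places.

If T ~ Lognormal(μ,σ) then ln T ~ Normal(μ,σ), so the p-quantile of ln T is μ + z_p·σ.
ln(41) = 3.714 and ln(70) = 4.248; z_{0.23} = -0.7388, z_{0.76} = 0.7063.
σ = (4.248 − 3.714)/(0.7063 − (-0.7388)) = 0.370.
μ = 3.714 − (-0.7388)·0.370 = 3.987.
CV = √(exp(σ²)−1) = √(exp(0.1370)−1) = 0.383.

σ ≈ 0.370, CV ≈ 0.383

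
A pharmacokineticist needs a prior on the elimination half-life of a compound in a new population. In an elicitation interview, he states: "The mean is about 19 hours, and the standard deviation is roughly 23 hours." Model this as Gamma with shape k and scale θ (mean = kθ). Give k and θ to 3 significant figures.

k ≈ 0.682, θ ≈ 27.8

For Gamma(k, scale θ): mean = kθ, variance = kθ², so CV = 1/√k.
CV = SD/mean = 23/19 = 1.211, hence k = 1/CV² = 0.682.
Then θ = mean/k = 19/0.682 = 27.8.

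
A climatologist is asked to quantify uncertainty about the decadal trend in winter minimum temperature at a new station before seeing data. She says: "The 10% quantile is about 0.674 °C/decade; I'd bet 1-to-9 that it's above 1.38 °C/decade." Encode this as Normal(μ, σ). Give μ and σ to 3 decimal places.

μ = 1.027, σ = 0.275

For Normal(μ,σ), the p-quantile is μ + z_p·σ. Here z_{0.1} = -1.282, z_{0.9} = 1.282.
So 0.674 = μ − 1.282σ and 1.38 = μ + 1.282σ.
Subtracting: σ = (1.38 − 0.674)/(1.282 − (-1.282)) = 0.275.
Then μ = 0.674 − (-1.282)·0.275 = 1.027.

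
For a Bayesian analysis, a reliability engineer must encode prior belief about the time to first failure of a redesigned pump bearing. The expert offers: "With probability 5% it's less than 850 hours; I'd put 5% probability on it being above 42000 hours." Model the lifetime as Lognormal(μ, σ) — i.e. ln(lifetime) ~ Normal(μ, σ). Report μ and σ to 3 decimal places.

μ ≈ 8.695, σ ≈ 1.186

If T ~ Lognormal(μ,σ) then ln T ~ Normal(μ,σ), so the p-quantile of ln T is μ + z_p·σ.
ln(850) = 6.745 and ln(42000) = 10.65; z_{0.05} = -1.645, z_{0.95} = 1.645.
σ = (10.65 − 6.745)/(1.645 − (-1.645)) = 1.186.
μ = 6.745 − (-1.645)·1.186 = 8.695.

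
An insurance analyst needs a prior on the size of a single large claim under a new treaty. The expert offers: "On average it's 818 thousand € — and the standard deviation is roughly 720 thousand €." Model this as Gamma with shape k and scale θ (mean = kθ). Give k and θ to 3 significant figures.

k ≈ 1.29, θ ≈ 634

For Gamma(k, scale θ): mean = kθ, variance = kθ², so CV = 1/√k.
CV = SD/mean = 720/818 = 0.8802, hence k = 1/CV² = 1.29.
Then θ = mean/k = 818/1.29 = 634.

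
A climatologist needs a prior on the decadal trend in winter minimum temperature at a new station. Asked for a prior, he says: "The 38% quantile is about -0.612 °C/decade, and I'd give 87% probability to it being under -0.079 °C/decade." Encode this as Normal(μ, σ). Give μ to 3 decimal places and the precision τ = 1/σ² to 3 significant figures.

μ = -0.498, τ = 7.22

For Normal(μ,σ), the p-quantile is μ + z_p·σ. Here z_{0.38} = -0.3055, z_{0.87} = 1.126.
So -0.612 = μ − 0.3055σ and -0.079 = μ + 1.126σ.
Subtracting: σ = (-0.079 − -0.612)/(1.126 − (-0.3055)) = 0.372.
Then μ = -0.612 − (-0.3055)·0.372 = -0.498.
Precision τ = 1/σ² = 1/0.3722² = 7.22.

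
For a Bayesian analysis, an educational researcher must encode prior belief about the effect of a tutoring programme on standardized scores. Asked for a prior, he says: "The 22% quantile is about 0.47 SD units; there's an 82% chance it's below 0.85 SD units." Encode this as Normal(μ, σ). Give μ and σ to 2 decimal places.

For Normal(μ,σ), the p-quantile is μ + z_p·σ. Here z_{0.22} = -0.7722, z_{0.82} = 0.9154.
So 0.47 = μ − 0.7722σ and 0.85 = μ + 0.9154σ.
Subtracting: σ = (0.85 − 0.47)/(0.9154 − (-0.7722)) = 0.23.
Then μ = 0.47 − (-0.7722)·0.23 = 0.64.

μ = 0.64, σ = 0.23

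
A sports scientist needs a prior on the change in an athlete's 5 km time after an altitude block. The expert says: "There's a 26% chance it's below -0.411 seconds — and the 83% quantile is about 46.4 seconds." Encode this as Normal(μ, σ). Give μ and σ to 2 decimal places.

μ = 18.44, σ = 29.30

The p-quantile of Normal(μ,σ) is μ + z_p·σ, with z_{0.26} = -0.6433 and z_{0.83} = 0.9542.
Eliminate σ: μ = (z₂·x₁ − z₁·x₂)/(z₂ − z₁) = (0.9542·-0.411 − (-0.6433)·46.4)/1.598 = 18.44.
Then σ = (x₂ − x₁)/(z₂ − z₁) = (46.4 − -0.411)/1.598 = 29.30.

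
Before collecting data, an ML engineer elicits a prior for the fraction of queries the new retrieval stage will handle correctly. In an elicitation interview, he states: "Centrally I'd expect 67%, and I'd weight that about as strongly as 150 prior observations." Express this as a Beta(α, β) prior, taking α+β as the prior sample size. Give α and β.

Under the effective-sample-size interpretation, Beta(α, β) has prior mean α/(α+β) and prior sample size α+β.
So α+β = 150 and α/(α+β) = 0.67, giving α = 0.67·150 = 100.5 and β = 150 − 100.5 = 49.5.

α = 100.5, β = 49.5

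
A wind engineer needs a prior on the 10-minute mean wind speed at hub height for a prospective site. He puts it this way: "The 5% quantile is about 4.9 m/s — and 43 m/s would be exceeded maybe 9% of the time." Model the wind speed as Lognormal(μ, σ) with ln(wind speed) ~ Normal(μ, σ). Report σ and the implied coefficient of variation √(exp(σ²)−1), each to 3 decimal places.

σ ≈ 0.727, CV ≈ 0.835

If T ~ Lognormal(μ,σ) then ln T ~ Normal(μ,σ), so the p-quantile of ln T is μ + z_p·σ.
ln(4.9) = 1.589 and ln(43) = 3.761; z_{0.05} = -1.645, z_{0.91} = 1.341.
σ = (3.761 − 1.589)/(1.341 − (-1.645)) = 0.727.
μ = 1.589 − (-1.645)·0.727 = 2.786.
CV = √(exp(σ²)−1) = √(exp(0.5292)−1) = 0.835.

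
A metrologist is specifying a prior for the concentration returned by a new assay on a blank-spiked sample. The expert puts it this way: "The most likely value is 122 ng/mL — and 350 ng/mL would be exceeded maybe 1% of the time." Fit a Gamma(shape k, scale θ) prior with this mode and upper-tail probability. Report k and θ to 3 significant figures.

k ≈ 5.1, θ ≈ 29.8

Gamma(k,θ) with k>1 has mode (k−1)θ, so θ = 122/(k−1).
Need P(X < 350) = 0.99 with θ tied to k this way. Start at k = 2, θ = 122: P(X<350) ≈ 0.780.
Too low — raise k to concentrate. Iterating converges to k ≈ 5.1.
Then θ = 122/(5.1−1) ≈ 29.8.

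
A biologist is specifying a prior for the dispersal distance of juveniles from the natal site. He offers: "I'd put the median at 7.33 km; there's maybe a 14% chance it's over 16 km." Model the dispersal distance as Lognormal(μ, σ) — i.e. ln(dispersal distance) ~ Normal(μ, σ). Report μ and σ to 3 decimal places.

μ ≈ 1.992, σ ≈ 0.723

If T ~ Lognormal(μ,σ) then ln T ~ Normal(μ,σ), so the p-quantile of ln T is μ + z_p·σ.
ln(7.33) = 1.992 and ln(16) = 2.773; z_{0.5} = 0, z_{0.86} = 1.08.
σ = (2.773 − 1.992)/(1.08 − (0)) = 0.723.
μ = 1.992 − (0)·0.723 = 1.992.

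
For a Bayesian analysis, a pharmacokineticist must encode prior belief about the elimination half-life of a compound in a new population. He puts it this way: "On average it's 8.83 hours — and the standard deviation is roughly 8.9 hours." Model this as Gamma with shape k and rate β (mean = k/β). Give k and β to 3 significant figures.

For Gamma(k, rate β): mean = k/β, variance = k/β², so CV = 1/√k.
CV = SD/mean = 8.9/8.83 = 1.008, hence k = 1/CV² = 0.984.
Then β = k/mean = 0.984/8.83 = 0.111.

k ≈ 0.984, β ≈ 0.111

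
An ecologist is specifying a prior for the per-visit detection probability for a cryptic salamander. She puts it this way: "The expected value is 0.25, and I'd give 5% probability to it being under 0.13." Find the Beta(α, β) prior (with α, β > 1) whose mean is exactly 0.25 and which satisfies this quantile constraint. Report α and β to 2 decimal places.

α ≈ 7.20, β ≈ 21.60

With mean 0.25 fixed, write α = 0.25s, β = 0.75s where s = α+β.
Need P(θ < 0.13) = 0.05 under Beta(0.25s, 0.75s). Normal approximation: (q−m)/√(m(1−m)/s) ≈ z_{0.05} = -1.64, so s ≈ 0.25·0.75·(-1.64)²/(0.13−0.25)² = 35.2.
At s = 35.2: P(θ<0.13) ≈ 0.033. Adjusting to match 0.05 gives s ≈ 28.80.
So α = 0.25·28.80 ≈ 7.20, β = 0.75·28.80 ≈ 21.60.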